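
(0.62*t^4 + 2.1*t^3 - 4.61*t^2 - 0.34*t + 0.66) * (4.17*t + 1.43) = 2.5854*t^5 + 9.6436*t^4 - 16.2207*t^3 - 8.0101*t^2 + 2.266*t + 0.9438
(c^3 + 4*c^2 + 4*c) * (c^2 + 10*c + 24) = c^5 + 14*c^4 + 68*c^3 + 136*c^2 + 96*c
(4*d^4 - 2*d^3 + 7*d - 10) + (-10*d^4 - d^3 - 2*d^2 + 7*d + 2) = -6*d^4 - 3*d^3 - 2*d^2 + 14*d - 8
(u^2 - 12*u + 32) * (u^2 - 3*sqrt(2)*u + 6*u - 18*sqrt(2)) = u^4 - 6*u^3 - 3*sqrt(2)*u^3 - 40*u^2 + 18*sqrt(2)*u^2 + 120*sqrt(2)*u + 192*u - 576*sqrt(2)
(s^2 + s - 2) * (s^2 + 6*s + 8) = s^4 + 7*s^3 + 12*s^2 - 4*s - 16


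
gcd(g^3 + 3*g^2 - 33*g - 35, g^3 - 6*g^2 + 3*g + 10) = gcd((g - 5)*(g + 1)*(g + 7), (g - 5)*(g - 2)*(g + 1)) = g^2 - 4*g - 5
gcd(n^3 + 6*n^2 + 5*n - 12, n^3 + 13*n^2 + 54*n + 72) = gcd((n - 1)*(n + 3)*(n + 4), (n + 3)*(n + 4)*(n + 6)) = n^2 + 7*n + 12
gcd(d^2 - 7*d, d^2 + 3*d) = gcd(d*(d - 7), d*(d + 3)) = d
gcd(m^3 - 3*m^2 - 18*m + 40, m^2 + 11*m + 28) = m + 4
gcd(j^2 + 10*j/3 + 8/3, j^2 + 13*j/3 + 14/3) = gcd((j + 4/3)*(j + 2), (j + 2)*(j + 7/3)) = j + 2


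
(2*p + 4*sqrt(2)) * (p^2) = 2*p^3 + 4*sqrt(2)*p^2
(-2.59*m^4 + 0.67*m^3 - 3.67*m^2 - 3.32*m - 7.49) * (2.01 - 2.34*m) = 6.0606*m^5 - 6.7737*m^4 + 9.9345*m^3 + 0.3921*m^2 + 10.8534*m - 15.0549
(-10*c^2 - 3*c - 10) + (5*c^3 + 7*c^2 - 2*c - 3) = 5*c^3 - 3*c^2 - 5*c - 13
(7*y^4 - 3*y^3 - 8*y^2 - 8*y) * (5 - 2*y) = -14*y^5 + 41*y^4 + y^3 - 24*y^2 - 40*y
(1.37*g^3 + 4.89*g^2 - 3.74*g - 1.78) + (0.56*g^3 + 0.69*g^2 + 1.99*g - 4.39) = 1.93*g^3 + 5.58*g^2 - 1.75*g - 6.17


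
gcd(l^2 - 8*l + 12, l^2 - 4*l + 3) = 1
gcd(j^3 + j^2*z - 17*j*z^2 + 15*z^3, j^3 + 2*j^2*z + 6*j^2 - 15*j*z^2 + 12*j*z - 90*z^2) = -j^2 - 2*j*z + 15*z^2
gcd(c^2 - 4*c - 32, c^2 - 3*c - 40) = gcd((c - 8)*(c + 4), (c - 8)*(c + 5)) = c - 8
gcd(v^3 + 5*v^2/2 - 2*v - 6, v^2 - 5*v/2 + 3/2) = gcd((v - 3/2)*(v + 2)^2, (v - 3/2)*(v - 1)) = v - 3/2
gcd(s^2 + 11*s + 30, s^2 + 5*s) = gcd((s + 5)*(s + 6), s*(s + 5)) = s + 5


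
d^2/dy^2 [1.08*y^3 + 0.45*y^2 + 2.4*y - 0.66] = 6.48*y + 0.9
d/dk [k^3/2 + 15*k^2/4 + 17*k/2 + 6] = 3*k^2/2 + 15*k/2 + 17/2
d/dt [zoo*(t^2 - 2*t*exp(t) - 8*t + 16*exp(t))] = zoo*(t*exp(t) + t + exp(t) + 1)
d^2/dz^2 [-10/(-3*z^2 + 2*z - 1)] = 20*(-9*z^2 + 6*z + 4*(3*z - 1)^2 - 3)/(3*z^2 - 2*z + 1)^3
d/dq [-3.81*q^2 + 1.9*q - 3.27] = 1.9 - 7.62*q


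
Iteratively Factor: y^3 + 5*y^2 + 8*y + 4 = (y + 1)*(y^2 + 4*y + 4) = (y + 1)*(y + 2)*(y + 2)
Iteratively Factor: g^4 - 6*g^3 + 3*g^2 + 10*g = (g)*(g^3 - 6*g^2 + 3*g + 10) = g*(g - 5)*(g^2 - g - 2) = g*(g - 5)*(g + 1)*(g - 2)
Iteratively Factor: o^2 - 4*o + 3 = (o - 3)*(o - 1)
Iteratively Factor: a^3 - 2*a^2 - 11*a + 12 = (a - 4)*(a^2 + 2*a - 3) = (a - 4)*(a - 1)*(a + 3)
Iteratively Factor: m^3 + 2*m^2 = (m)*(m^2 + 2*m) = m^2*(m + 2)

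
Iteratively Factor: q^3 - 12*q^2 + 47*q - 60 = (q - 4)*(q^2 - 8*q + 15) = (q - 4)*(q - 3)*(q - 5)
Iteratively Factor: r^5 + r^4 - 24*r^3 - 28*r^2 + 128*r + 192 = (r - 3)*(r^4 + 4*r^3 - 12*r^2 - 64*r - 64) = (r - 3)*(r + 2)*(r^3 + 2*r^2 - 16*r - 32) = (r - 3)*(r + 2)^2*(r^2 - 16) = (r - 4)*(r - 3)*(r + 2)^2*(r + 4)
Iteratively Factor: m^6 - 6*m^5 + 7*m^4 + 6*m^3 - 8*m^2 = (m)*(m^5 - 6*m^4 + 7*m^3 + 6*m^2 - 8*m) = m^2*(m^4 - 6*m^3 + 7*m^2 + 6*m - 8) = m^2*(m - 1)*(m^3 - 5*m^2 + 2*m + 8) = m^2*(m - 4)*(m - 1)*(m^2 - m - 2) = m^2*(m - 4)*(m - 2)*(m - 1)*(m + 1)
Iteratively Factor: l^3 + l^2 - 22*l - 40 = (l + 4)*(l^2 - 3*l - 10) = (l + 2)*(l + 4)*(l - 5)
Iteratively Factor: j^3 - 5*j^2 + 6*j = (j - 2)*(j^2 - 3*j) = j*(j - 2)*(j - 3)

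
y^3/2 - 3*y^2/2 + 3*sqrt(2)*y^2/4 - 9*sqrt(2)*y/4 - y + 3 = (y/2 + sqrt(2))*(y - 3)*(y - sqrt(2)/2)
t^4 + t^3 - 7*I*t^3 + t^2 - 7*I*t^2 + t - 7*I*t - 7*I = (t + 1)*(t - 7*I)*(t - I)*(t + I)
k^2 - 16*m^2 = (k - 4*m)*(k + 4*m)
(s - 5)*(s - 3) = s^2 - 8*s + 15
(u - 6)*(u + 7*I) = u^2 - 6*u + 7*I*u - 42*I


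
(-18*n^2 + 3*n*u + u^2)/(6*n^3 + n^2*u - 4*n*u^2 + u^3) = (6*n + u)/(-2*n^2 - n*u + u^2)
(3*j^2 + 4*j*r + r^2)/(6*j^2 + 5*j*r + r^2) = (j + r)/(2*j + r)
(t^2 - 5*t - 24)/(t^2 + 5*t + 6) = (t - 8)/(t + 2)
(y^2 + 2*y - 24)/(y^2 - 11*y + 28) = (y + 6)/(y - 7)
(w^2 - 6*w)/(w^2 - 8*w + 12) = w/(w - 2)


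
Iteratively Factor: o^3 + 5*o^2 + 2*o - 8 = (o + 2)*(o^2 + 3*o - 4) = (o - 1)*(o + 2)*(o + 4)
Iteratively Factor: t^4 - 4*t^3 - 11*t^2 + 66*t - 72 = (t + 4)*(t^3 - 8*t^2 + 21*t - 18) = (t - 3)*(t + 4)*(t^2 - 5*t + 6) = (t - 3)*(t - 2)*(t + 4)*(t - 3)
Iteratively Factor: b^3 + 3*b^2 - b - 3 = (b - 1)*(b^2 + 4*b + 3) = (b - 1)*(b + 1)*(b + 3)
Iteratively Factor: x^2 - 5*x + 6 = (x - 2)*(x - 3)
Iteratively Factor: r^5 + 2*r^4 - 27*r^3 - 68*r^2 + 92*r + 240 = (r + 4)*(r^4 - 2*r^3 - 19*r^2 + 8*r + 60) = (r + 2)*(r + 4)*(r^3 - 4*r^2 - 11*r + 30) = (r - 2)*(r + 2)*(r + 4)*(r^2 - 2*r - 15) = (r - 2)*(r + 2)*(r + 3)*(r + 4)*(r - 5)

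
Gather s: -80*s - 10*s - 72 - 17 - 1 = -90*s - 90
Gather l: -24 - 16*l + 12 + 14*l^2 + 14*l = 14*l^2 - 2*l - 12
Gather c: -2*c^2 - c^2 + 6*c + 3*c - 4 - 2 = -3*c^2 + 9*c - 6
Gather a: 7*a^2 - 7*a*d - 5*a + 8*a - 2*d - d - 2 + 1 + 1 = 7*a^2 + a*(3 - 7*d) - 3*d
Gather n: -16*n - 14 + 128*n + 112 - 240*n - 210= -128*n - 112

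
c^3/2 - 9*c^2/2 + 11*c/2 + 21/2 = (c/2 + 1/2)*(c - 7)*(c - 3)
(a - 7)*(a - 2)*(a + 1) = a^3 - 8*a^2 + 5*a + 14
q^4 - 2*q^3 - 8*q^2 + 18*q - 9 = (q - 3)*(q - 1)^2*(q + 3)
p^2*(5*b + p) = 5*b*p^2 + p^3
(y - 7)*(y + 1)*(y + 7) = y^3 + y^2 - 49*y - 49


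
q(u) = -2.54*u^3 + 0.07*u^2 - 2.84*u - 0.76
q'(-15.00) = -1719.44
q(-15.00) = 8630.09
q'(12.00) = -1098.44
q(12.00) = -4413.88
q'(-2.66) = -57.13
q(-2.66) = 55.10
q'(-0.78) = -7.59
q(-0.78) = 2.70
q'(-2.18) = -39.36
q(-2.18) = 32.08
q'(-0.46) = -4.52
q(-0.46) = 0.81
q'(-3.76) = -111.09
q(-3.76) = 145.93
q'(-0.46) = -4.52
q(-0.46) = 0.81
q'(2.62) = -54.78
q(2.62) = -53.40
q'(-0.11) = -2.95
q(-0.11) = -0.44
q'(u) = -7.62*u^2 + 0.14*u - 2.84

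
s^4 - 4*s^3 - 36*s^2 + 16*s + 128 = (s - 8)*(s - 2)*(s + 2)*(s + 4)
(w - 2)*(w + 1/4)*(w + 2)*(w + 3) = w^4 + 13*w^3/4 - 13*w^2/4 - 13*w - 3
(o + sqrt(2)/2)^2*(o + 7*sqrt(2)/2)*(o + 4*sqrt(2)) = o^4 + 17*sqrt(2)*o^3/2 + 87*o^2/2 + 127*sqrt(2)*o/4 + 14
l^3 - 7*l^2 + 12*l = l*(l - 4)*(l - 3)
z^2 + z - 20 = (z - 4)*(z + 5)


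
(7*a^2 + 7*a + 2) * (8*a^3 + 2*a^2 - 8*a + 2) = 56*a^5 + 70*a^4 - 26*a^3 - 38*a^2 - 2*a + 4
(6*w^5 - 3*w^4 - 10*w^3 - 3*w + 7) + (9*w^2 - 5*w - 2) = 6*w^5 - 3*w^4 - 10*w^3 + 9*w^2 - 8*w + 5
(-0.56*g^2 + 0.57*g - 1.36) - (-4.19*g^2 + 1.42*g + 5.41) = 3.63*g^2 - 0.85*g - 6.77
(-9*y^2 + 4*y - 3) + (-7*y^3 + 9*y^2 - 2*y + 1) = -7*y^3 + 2*y - 2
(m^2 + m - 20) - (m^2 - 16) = m - 4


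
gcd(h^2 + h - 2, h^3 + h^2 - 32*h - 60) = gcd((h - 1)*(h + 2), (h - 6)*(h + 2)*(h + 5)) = h + 2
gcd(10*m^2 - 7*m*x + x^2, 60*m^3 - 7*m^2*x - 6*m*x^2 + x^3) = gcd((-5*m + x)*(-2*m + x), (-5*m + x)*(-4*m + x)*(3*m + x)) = -5*m + x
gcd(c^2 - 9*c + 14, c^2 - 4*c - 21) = c - 7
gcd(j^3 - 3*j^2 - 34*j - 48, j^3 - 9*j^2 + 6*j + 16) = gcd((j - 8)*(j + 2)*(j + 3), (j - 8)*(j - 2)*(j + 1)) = j - 8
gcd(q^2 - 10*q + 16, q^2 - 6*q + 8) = q - 2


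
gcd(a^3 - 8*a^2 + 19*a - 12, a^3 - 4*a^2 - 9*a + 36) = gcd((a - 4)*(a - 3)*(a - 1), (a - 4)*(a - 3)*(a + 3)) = a^2 - 7*a + 12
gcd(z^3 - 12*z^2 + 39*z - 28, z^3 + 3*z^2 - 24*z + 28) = 1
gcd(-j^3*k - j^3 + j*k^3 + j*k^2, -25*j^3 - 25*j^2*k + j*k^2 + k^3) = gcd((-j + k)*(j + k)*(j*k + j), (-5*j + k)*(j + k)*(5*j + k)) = j + k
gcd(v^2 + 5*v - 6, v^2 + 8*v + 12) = v + 6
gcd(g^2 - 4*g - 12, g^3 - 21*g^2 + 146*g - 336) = g - 6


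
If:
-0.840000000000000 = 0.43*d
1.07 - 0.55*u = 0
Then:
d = -1.95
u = 1.95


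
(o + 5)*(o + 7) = o^2 + 12*o + 35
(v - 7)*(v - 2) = v^2 - 9*v + 14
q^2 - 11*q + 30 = (q - 6)*(q - 5)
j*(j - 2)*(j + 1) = j^3 - j^2 - 2*j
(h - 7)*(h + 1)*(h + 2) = h^3 - 4*h^2 - 19*h - 14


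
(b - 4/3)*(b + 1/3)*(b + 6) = b^3 + 5*b^2 - 58*b/9 - 8/3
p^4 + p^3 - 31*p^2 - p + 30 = (p - 5)*(p - 1)*(p + 1)*(p + 6)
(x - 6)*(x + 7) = x^2 + x - 42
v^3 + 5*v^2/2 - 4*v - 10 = (v - 2)*(v + 2)*(v + 5/2)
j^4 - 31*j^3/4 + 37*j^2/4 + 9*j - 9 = (j - 6)*(j - 2)*(j - 3/4)*(j + 1)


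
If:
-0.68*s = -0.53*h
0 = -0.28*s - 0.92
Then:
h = -4.22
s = -3.29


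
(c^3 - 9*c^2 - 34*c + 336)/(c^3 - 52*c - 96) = (c - 7)/(c + 2)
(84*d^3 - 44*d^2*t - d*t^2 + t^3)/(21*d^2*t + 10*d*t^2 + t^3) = (12*d^2 - 8*d*t + t^2)/(t*(3*d + t))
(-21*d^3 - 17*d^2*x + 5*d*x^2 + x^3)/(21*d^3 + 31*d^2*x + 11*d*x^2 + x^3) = (-3*d + x)/(3*d + x)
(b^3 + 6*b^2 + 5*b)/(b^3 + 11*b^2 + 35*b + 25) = b/(b + 5)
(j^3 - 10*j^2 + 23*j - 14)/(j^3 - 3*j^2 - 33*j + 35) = (j - 2)/(j + 5)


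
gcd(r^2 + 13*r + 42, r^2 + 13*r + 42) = r^2 + 13*r + 42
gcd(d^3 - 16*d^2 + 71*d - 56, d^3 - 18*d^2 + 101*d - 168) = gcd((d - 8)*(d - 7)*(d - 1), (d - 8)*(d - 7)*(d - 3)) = d^2 - 15*d + 56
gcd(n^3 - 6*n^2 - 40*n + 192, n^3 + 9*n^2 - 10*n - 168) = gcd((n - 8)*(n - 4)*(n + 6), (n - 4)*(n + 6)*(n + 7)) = n^2 + 2*n - 24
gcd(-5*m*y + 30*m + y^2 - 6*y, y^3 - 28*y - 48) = y - 6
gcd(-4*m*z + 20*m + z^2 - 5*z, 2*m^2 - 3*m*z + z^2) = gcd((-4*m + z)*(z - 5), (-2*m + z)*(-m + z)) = 1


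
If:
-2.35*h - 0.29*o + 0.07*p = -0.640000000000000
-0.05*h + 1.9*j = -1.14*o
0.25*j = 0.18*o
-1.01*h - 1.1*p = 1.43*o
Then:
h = 0.26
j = 0.00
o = 0.01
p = -0.25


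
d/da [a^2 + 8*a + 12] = 2*a + 8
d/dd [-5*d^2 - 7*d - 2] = -10*d - 7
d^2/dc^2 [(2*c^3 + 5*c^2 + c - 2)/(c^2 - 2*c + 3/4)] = 280/(8*c^3 - 36*c^2 + 54*c - 27)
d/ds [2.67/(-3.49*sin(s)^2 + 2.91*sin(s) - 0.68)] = (18.6366*sin(s) - 7.7697)*cos(s)/(3.49*sin(s)^2 - 2.91*sin(s) + 0.68)^2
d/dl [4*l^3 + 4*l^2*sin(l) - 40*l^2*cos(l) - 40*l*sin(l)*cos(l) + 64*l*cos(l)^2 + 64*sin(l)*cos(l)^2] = 40*l^2*sin(l) + 4*l^2*cos(l) + 12*l^2 + 8*l*sin(l) - 64*l*sin(2*l) - 80*l*cos(l) - 40*l*cos(2*l) - 20*sin(2*l) + 16*cos(l) + 32*cos(2*l) + 48*cos(3*l) + 32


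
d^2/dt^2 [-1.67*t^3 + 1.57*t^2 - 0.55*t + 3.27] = 3.14 - 10.02*t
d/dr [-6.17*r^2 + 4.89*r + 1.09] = 4.89 - 12.34*r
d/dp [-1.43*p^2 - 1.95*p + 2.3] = -2.86*p - 1.95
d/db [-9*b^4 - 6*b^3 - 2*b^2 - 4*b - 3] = -36*b^3 - 18*b^2 - 4*b - 4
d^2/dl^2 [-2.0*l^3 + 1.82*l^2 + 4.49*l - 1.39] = 3.64 - 12.0*l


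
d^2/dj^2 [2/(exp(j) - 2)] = 2*(exp(j) + 2)*exp(j)/(exp(j) - 2)^3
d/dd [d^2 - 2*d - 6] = 2*d - 2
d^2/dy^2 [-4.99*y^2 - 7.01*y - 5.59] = -9.98000000000000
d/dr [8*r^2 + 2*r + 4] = 16*r + 2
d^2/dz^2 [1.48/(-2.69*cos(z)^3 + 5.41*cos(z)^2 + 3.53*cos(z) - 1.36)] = (-346.534304*(0.745841035120148*sin(z)^2 + 1.0*cos(z) - 0.419593345656192)^2*sin(z)^2 + (2.2385*cos(z) + 16.0136*cos(2*z) - 8.9577*cos(3*z))*(2.69*cos(z)^3 - 5.41*cos(z)^2 - 3.53*cos(z) + 1.36))/(2.69*cos(z)^3 - 5.41*cos(z)^2 - 3.53*cos(z) + 1.36)^3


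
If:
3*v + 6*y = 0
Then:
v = -2*y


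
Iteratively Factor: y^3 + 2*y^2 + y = (y + 1)*(y^2 + y) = (y + 1)^2*(y)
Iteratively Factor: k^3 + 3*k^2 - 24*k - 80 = (k + 4)*(k^2 - k - 20) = (k - 5)*(k + 4)*(k + 4)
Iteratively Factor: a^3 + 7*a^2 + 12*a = (a + 4)*(a^2 + 3*a) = a*(a + 4)*(a + 3)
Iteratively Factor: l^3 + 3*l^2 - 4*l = (l - 1)*(l^2 + 4*l) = l*(l - 1)*(l + 4)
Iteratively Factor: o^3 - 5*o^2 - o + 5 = (o + 1)*(o^2 - 6*o + 5) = (o - 1)*(o + 1)*(o - 5)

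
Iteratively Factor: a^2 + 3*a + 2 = (a + 1)*(a + 2)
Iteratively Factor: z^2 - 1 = (z + 1)*(z - 1)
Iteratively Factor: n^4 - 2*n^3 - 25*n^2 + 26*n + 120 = (n - 3)*(n^3 + n^2 - 22*n - 40) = (n - 3)*(n + 2)*(n^2 - n - 20) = (n - 5)*(n - 3)*(n + 2)*(n + 4)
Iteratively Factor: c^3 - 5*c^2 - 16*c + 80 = (c - 5)*(c^2 - 16) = (c - 5)*(c + 4)*(c - 4)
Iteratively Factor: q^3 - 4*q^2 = (q)*(q^2 - 4*q) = q^2*(q - 4)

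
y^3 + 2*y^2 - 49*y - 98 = (y - 7)*(y + 2)*(y + 7)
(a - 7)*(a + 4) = a^2 - 3*a - 28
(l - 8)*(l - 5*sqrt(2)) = l^2 - 8*l - 5*sqrt(2)*l + 40*sqrt(2)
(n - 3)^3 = n^3 - 9*n^2 + 27*n - 27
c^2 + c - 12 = (c - 3)*(c + 4)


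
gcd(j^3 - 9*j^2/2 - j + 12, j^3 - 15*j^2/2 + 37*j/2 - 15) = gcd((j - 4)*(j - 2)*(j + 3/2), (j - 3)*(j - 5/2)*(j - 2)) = j - 2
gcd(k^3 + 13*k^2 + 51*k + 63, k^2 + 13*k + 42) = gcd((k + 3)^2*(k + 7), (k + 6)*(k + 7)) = k + 7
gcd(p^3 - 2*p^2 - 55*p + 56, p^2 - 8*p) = p - 8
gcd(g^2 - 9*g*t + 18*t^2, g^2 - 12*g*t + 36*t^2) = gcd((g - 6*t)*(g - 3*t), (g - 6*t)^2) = -g + 6*t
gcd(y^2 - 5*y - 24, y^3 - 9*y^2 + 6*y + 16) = y - 8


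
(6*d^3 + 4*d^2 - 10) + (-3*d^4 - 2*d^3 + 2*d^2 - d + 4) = -3*d^4 + 4*d^3 + 6*d^2 - d - 6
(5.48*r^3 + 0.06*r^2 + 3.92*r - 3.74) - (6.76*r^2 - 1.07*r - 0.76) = 5.48*r^3 - 6.7*r^2 + 4.99*r - 2.98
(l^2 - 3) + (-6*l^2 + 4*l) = -5*l^2 + 4*l - 3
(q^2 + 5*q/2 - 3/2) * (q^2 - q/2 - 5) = q^4 + 2*q^3 - 31*q^2/4 - 47*q/4 + 15/2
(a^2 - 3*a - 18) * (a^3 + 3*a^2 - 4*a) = a^5 - 31*a^3 - 42*a^2 + 72*a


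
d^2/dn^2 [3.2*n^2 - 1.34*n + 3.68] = 6.40000000000000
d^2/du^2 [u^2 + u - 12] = 2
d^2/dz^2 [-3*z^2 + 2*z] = -6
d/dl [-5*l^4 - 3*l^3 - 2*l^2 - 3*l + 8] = -20*l^3 - 9*l^2 - 4*l - 3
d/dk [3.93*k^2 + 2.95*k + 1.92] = 7.86*k + 2.95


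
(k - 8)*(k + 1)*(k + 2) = k^3 - 5*k^2 - 22*k - 16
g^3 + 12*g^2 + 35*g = g*(g + 5)*(g + 7)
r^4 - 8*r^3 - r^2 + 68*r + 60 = (r - 6)*(r - 5)*(r + 1)*(r + 2)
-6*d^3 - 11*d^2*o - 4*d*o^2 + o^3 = (-6*d + o)*(d + o)^2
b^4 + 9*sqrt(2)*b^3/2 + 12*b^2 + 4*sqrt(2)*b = b*(b + sqrt(2)/2)*(b + 2*sqrt(2))^2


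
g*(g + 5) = g^2 + 5*g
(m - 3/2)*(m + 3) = m^2 + 3*m/2 - 9/2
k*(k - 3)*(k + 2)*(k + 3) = k^4 + 2*k^3 - 9*k^2 - 18*k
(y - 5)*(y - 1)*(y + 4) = y^3 - 2*y^2 - 19*y + 20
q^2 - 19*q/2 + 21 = (q - 6)*(q - 7/2)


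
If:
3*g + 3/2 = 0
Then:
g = -1/2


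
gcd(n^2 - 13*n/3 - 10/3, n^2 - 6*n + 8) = 1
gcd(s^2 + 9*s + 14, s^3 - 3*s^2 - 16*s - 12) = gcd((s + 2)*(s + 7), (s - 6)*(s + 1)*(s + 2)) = s + 2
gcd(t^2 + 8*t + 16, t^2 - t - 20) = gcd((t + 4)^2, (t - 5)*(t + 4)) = t + 4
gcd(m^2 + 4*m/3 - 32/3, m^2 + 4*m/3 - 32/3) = m^2 + 4*m/3 - 32/3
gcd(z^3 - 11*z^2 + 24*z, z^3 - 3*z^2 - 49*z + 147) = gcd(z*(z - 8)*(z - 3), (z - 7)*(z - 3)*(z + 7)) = z - 3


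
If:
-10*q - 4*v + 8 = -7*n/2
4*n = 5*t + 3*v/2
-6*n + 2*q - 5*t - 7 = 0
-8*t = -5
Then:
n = -823/892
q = 8187/3568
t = 5/8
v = -4053/892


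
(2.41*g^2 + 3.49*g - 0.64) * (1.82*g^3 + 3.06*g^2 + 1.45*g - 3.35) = 4.3862*g^5 + 13.7264*g^4 + 13.0091*g^3 - 4.9714*g^2 - 12.6195*g + 2.144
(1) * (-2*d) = -2*d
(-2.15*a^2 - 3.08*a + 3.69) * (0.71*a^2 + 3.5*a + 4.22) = -1.5265*a^4 - 9.7118*a^3 - 17.2331*a^2 - 0.0826000000000011*a + 15.5718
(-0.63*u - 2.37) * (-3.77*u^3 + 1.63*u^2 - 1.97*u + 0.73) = 2.3751*u^4 + 7.908*u^3 - 2.622*u^2 + 4.209*u - 1.7301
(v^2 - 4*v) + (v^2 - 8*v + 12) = 2*v^2 - 12*v + 12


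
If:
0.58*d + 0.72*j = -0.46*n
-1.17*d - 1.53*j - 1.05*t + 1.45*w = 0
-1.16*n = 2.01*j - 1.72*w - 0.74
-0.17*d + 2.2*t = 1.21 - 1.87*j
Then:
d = -0.693022593135691*w - 0.496768824776168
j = 3.63461296799001*w + 0.0690596721542975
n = 0.518267292215398 - 4.81514833246545*w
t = 0.452912596754325 - 3.14297276862472*w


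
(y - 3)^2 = y^2 - 6*y + 9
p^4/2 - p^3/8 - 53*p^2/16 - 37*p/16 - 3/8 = (p/2 + 1)*(p - 3)*(p + 1/4)*(p + 1/2)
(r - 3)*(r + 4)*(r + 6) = r^3 + 7*r^2 - 6*r - 72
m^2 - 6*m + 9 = (m - 3)^2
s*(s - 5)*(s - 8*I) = s^3 - 5*s^2 - 8*I*s^2 + 40*I*s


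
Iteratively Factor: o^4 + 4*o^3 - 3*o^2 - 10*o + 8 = (o + 2)*(o^3 + 2*o^2 - 7*o + 4) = (o - 1)*(o + 2)*(o^2 + 3*o - 4) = (o - 1)^2*(o + 2)*(o + 4)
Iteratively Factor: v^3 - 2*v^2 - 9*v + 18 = (v - 3)*(v^2 + v - 6) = (v - 3)*(v - 2)*(v + 3)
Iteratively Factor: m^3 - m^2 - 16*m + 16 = (m + 4)*(m^2 - 5*m + 4) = (m - 1)*(m + 4)*(m - 4)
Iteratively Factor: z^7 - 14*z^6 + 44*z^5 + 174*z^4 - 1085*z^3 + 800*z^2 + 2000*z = (z - 5)*(z^6 - 9*z^5 - z^4 + 169*z^3 - 240*z^2 - 400*z) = (z - 5)*(z - 4)*(z^5 - 5*z^4 - 21*z^3 + 85*z^2 + 100*z) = (z - 5)^2*(z - 4)*(z^4 - 21*z^2 - 20*z) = (z - 5)^2*(z - 4)*(z + 4)*(z^3 - 4*z^2 - 5*z) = (z - 5)^3*(z - 4)*(z + 4)*(z^2 + z) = z*(z - 5)^3*(z - 4)*(z + 4)*(z + 1)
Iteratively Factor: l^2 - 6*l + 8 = (l - 4)*(l - 2)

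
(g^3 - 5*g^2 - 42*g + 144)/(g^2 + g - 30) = (g^2 - 11*g + 24)/(g - 5)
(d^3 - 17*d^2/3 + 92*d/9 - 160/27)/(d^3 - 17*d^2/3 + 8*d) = (d^2 - 3*d + 20/9)/(d*(d - 3))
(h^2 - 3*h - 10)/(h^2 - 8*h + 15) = (h + 2)/(h - 3)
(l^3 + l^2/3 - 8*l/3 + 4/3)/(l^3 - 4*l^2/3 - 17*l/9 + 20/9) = 3*(3*l^2 + 4*l - 4)/(9*l^2 - 3*l - 20)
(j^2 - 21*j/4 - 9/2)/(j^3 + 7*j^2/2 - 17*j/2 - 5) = (4*j^2 - 21*j - 18)/(2*(2*j^3 + 7*j^2 - 17*j - 10))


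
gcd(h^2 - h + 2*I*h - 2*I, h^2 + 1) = 1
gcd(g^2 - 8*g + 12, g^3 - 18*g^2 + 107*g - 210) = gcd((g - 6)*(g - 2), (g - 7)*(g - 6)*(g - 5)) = g - 6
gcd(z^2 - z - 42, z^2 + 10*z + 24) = z + 6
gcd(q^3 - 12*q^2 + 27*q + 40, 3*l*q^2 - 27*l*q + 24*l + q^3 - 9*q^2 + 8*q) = q - 8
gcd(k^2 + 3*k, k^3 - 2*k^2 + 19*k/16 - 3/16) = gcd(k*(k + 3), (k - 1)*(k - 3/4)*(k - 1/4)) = 1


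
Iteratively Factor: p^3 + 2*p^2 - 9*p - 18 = (p + 2)*(p^2 - 9) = (p + 2)*(p + 3)*(p - 3)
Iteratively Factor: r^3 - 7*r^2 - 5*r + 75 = (r - 5)*(r^2 - 2*r - 15) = (r - 5)*(r + 3)*(r - 5)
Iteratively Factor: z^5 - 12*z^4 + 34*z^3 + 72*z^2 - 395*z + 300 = (z - 5)*(z^4 - 7*z^3 - z^2 + 67*z - 60) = (z - 5)^2*(z^3 - 2*z^2 - 11*z + 12) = (z - 5)^2*(z + 3)*(z^2 - 5*z + 4) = (z - 5)^2*(z - 1)*(z + 3)*(z - 4)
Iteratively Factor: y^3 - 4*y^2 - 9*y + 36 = (y + 3)*(y^2 - 7*y + 12) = (y - 3)*(y + 3)*(y - 4)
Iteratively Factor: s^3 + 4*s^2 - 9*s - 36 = (s + 3)*(s^2 + s - 12) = (s + 3)*(s + 4)*(s - 3)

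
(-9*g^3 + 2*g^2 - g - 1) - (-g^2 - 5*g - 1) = -9*g^3 + 3*g^2 + 4*g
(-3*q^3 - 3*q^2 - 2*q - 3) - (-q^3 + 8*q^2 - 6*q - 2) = -2*q^3 - 11*q^2 + 4*q - 1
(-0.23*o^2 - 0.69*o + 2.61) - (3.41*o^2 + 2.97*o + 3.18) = -3.64*o^2 - 3.66*o - 0.57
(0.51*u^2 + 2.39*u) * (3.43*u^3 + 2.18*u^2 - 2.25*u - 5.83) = 1.7493*u^5 + 9.3095*u^4 + 4.0627*u^3 - 8.3508*u^2 - 13.9337*u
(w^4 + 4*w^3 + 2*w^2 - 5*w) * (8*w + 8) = 8*w^5 + 40*w^4 + 48*w^3 - 24*w^2 - 40*w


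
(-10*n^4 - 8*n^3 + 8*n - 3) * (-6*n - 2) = 60*n^5 + 68*n^4 + 16*n^3 - 48*n^2 + 2*n + 6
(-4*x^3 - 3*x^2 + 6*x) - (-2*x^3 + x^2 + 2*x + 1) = -2*x^3 - 4*x^2 + 4*x - 1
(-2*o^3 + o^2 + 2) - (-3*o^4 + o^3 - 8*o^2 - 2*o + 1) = 3*o^4 - 3*o^3 + 9*o^2 + 2*o + 1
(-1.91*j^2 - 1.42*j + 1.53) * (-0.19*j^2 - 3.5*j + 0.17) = 0.3629*j^4 + 6.9548*j^3 + 4.3546*j^2 - 5.5964*j + 0.2601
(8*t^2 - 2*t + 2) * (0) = 0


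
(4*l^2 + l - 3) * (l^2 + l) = 4*l^4 + 5*l^3 - 2*l^2 - 3*l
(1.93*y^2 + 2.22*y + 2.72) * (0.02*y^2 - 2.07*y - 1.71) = 0.0386*y^4 - 3.9507*y^3 - 7.8413*y^2 - 9.4266*y - 4.6512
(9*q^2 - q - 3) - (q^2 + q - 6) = 8*q^2 - 2*q + 3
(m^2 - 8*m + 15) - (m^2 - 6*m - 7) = 22 - 2*m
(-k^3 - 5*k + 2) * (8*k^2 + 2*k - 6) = -8*k^5 - 2*k^4 - 34*k^3 + 6*k^2 + 34*k - 12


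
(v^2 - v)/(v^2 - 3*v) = (v - 1)/(v - 3)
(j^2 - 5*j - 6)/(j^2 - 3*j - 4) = (j - 6)/(j - 4)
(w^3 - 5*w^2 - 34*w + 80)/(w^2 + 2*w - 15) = (w^2 - 10*w + 16)/(w - 3)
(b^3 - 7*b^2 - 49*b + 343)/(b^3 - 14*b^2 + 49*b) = (b + 7)/b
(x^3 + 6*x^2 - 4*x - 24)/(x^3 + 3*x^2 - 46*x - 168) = (x^2 - 4)/(x^2 - 3*x - 28)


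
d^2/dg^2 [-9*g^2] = -18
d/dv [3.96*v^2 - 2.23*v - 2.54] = 7.92*v - 2.23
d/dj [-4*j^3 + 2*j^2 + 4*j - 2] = -12*j^2 + 4*j + 4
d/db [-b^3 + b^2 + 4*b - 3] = -3*b^2 + 2*b + 4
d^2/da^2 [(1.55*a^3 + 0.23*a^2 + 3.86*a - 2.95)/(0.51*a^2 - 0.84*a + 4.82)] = (4.44089209850063e-16*a^5 - 1.77635683940025e-15*a^4 - 3.22802399999999*a^3 - 45.649926*a^2 + 166.712088*a + 52.28398)/(0.132651*a^6 - 0.655452*a^5 + 4.840614*a^4 - 12.982032*a^3 + 45.748548*a^2 - 58.545648*a + 111.980168)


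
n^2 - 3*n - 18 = (n - 6)*(n + 3)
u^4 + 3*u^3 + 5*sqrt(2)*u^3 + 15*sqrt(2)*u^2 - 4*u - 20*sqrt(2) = (u - 1)*(u + 2)^2*(u + 5*sqrt(2))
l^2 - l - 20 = (l - 5)*(l + 4)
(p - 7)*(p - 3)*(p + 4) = p^3 - 6*p^2 - 19*p + 84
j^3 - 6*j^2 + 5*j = j*(j - 5)*(j - 1)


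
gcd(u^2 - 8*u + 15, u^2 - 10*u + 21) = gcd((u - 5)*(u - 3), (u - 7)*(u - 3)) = u - 3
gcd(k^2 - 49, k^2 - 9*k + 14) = k - 7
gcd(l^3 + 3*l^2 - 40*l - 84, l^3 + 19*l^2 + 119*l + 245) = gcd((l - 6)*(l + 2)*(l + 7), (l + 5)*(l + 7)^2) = l + 7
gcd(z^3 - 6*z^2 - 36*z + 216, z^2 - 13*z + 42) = z - 6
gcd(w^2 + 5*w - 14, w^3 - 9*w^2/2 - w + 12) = w - 2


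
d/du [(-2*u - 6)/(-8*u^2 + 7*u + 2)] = 2*(-8*u^2 - 48*u + 19)/(64*u^4 - 112*u^3 + 17*u^2 + 28*u + 4)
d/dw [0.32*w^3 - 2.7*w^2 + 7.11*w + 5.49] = 0.96*w^2 - 5.4*w + 7.11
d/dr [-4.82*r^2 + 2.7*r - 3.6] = 2.7 - 9.64*r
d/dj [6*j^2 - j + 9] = 12*j - 1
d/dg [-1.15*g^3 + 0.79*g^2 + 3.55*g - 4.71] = -3.45*g^2 + 1.58*g + 3.55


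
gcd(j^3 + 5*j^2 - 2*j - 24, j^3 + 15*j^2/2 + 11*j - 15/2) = j + 3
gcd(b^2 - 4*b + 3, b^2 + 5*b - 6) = b - 1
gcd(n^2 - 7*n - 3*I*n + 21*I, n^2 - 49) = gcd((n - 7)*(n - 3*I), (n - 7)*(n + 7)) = n - 7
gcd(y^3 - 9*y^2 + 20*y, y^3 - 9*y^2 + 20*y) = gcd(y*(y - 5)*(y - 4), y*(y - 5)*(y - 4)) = y^3 - 9*y^2 + 20*y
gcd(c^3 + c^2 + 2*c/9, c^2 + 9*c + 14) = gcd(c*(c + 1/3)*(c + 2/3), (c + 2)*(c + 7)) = 1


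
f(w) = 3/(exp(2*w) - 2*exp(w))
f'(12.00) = 0.00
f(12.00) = 0.00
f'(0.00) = 0.00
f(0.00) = -3.00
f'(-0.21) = 0.99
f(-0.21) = -3.11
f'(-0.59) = 2.31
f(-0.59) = -3.74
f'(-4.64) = 155.31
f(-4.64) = -156.07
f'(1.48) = -0.81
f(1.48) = 0.29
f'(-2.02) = 11.25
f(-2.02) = -12.11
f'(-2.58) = 19.77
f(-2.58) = -20.58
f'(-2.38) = 16.17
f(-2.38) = -16.99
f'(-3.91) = 74.84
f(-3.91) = -75.61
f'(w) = 3*(-2*exp(2*w) + 2*exp(w))/(exp(2*w) - 2*exp(w))^2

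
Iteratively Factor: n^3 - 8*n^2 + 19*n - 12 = (n - 4)*(n^2 - 4*n + 3) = (n - 4)*(n - 1)*(n - 3)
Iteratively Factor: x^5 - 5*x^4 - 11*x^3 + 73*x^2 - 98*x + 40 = (x - 1)*(x^4 - 4*x^3 - 15*x^2 + 58*x - 40) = (x - 5)*(x - 1)*(x^3 + x^2 - 10*x + 8) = (x - 5)*(x - 1)*(x + 4)*(x^2 - 3*x + 2) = (x - 5)*(x - 1)^2*(x + 4)*(x - 2)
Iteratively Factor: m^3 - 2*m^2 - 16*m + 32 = (m + 4)*(m^2 - 6*m + 8) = (m - 4)*(m + 4)*(m - 2)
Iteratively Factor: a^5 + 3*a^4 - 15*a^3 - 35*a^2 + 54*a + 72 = (a + 1)*(a^4 + 2*a^3 - 17*a^2 - 18*a + 72) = (a - 3)*(a + 1)*(a^3 + 5*a^2 - 2*a - 24) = (a - 3)*(a - 2)*(a + 1)*(a^2 + 7*a + 12) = (a - 3)*(a - 2)*(a + 1)*(a + 3)*(a + 4)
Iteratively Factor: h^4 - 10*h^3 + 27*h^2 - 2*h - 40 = (h - 5)*(h^3 - 5*h^2 + 2*h + 8) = (h - 5)*(h - 2)*(h^2 - 3*h - 4) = (h - 5)*(h - 2)*(h + 1)*(h - 4)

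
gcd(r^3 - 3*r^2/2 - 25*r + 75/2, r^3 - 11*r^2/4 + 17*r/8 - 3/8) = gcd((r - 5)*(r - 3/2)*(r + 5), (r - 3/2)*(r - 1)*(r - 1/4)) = r - 3/2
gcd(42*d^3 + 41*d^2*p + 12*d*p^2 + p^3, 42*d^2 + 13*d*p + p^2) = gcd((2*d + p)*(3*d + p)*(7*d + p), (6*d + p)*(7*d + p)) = 7*d + p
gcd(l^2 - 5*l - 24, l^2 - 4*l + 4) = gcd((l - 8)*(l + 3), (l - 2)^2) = 1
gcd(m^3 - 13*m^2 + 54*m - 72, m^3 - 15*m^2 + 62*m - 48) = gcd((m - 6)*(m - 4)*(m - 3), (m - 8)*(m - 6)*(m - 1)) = m - 6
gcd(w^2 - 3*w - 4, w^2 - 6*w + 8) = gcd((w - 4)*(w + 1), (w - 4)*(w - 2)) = w - 4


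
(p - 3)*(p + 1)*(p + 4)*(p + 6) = p^4 + 8*p^3 + p^2 - 78*p - 72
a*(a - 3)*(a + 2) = a^3 - a^2 - 6*a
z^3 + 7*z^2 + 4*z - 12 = (z - 1)*(z + 2)*(z + 6)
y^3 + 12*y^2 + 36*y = y*(y + 6)^2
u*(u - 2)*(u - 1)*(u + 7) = u^4 + 4*u^3 - 19*u^2 + 14*u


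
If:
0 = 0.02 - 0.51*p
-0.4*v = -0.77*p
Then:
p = 0.04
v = 0.08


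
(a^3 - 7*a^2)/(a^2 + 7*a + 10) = a^2*(a - 7)/(a^2 + 7*a + 10)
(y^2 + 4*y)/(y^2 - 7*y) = (y + 4)/(y - 7)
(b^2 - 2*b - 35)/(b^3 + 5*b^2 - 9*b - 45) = (b - 7)/(b^2 - 9)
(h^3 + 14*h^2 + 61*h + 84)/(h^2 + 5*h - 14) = (h^2 + 7*h + 12)/(h - 2)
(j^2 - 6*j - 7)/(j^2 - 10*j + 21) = (j + 1)/(j - 3)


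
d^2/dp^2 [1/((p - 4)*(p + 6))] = 2*((p - 4)^2 + (p - 4)*(p + 6) + (p + 6)^2)/((p - 4)^3*(p + 6)^3)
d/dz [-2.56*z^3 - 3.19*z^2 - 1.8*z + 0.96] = -7.68*z^2 - 6.38*z - 1.8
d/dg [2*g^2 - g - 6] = 4*g - 1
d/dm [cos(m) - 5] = -sin(m)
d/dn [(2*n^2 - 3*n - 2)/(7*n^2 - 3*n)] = (15*n^2 + 28*n - 6)/(n^2*(49*n^2 - 42*n + 9))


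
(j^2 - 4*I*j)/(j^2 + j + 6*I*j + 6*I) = j*(j - 4*I)/(j^2 + j + 6*I*j + 6*I)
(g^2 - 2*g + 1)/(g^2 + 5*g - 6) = (g - 1)/(g + 6)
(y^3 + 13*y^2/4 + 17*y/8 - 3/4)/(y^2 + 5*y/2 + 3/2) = (4*y^2 + 7*y - 2)/(4*(y + 1))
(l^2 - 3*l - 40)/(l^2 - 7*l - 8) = (l + 5)/(l + 1)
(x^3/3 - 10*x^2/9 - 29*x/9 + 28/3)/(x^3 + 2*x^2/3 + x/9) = (3*x^3 - 10*x^2 - 29*x + 84)/(x*(9*x^2 + 6*x + 1))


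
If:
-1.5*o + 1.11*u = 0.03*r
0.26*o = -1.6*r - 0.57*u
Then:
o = 0.749561073488839*u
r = -0.478053674441936*u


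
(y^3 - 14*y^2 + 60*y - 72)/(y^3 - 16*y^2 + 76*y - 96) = (y - 6)/(y - 8)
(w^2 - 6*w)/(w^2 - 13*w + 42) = w/(w - 7)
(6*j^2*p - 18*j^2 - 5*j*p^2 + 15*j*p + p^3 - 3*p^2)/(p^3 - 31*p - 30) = (-6*j^2*p + 18*j^2 + 5*j*p^2 - 15*j*p - p^3 + 3*p^2)/(-p^3 + 31*p + 30)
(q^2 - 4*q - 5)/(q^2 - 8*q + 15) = (q + 1)/(q - 3)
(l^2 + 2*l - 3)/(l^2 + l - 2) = (l + 3)/(l + 2)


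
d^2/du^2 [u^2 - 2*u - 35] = 2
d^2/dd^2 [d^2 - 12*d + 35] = 2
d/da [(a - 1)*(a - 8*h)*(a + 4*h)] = 3*a^2 - 8*a*h - 2*a - 32*h^2 + 4*h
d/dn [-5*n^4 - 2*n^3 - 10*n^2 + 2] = 2*n*(-10*n^2 - 3*n - 10)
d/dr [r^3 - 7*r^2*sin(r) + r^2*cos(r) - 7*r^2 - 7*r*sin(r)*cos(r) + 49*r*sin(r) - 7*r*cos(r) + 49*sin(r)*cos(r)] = -r^2*sin(r) - 7*r^2*cos(r) + 3*r^2 - 7*r*sin(r) + 51*r*cos(r) - 7*r*cos(2*r) - 14*r + 49*sin(r) - 7*sin(2*r)/2 - 7*cos(r) + 49*cos(2*r)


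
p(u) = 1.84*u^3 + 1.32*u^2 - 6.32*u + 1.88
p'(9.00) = 464.56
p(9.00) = 1393.28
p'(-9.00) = 417.04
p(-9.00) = -1175.68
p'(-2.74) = 27.89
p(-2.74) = -8.74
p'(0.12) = -5.92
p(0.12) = 1.14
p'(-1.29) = -0.54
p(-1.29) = 8.28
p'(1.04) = 2.40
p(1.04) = -1.20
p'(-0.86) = -4.51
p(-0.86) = 7.12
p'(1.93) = 19.34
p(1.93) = 7.83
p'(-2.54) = 22.59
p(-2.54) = -3.70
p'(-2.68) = 26.25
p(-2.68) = -7.12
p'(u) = 5.52*u^2 + 2.64*u - 6.32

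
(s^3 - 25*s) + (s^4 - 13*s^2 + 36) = s^4 + s^3 - 13*s^2 - 25*s + 36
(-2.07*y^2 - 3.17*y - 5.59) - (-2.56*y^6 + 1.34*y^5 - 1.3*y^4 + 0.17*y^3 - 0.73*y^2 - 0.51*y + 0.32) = 2.56*y^6 - 1.34*y^5 + 1.3*y^4 - 0.17*y^3 - 1.34*y^2 - 2.66*y - 5.91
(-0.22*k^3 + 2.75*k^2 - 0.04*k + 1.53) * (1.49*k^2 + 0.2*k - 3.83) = -0.3278*k^5 + 4.0535*k^4 + 1.333*k^3 - 8.2608*k^2 + 0.4592*k - 5.8599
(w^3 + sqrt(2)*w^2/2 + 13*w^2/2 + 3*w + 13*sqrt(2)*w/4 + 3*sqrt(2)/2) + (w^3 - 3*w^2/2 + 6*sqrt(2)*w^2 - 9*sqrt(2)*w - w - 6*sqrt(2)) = 2*w^3 + 5*w^2 + 13*sqrt(2)*w^2/2 - 23*sqrt(2)*w/4 + 2*w - 9*sqrt(2)/2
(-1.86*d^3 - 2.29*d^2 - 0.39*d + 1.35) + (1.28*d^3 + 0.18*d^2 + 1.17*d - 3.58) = -0.58*d^3 - 2.11*d^2 + 0.78*d - 2.23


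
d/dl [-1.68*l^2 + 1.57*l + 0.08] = 1.57 - 3.36*l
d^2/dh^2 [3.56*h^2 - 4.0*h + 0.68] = 7.12000000000000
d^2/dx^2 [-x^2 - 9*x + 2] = -2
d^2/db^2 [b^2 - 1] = 2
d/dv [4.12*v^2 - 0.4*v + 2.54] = 8.24*v - 0.4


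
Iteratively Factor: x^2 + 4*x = (x + 4)*(x)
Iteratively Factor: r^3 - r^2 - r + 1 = (r + 1)*(r^2 - 2*r + 1) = (r - 1)*(r + 1)*(r - 1)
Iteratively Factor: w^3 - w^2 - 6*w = (w + 2)*(w^2 - 3*w) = (w - 3)*(w + 2)*(w)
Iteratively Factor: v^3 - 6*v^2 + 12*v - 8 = (v - 2)*(v^2 - 4*v + 4) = (v - 2)^2*(v - 2)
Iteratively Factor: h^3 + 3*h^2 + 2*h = (h + 2)*(h^2 + h) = h*(h + 2)*(h + 1)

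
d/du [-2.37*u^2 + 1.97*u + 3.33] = 1.97 - 4.74*u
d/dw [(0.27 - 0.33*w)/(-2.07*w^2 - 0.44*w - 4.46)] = (-0.6831*w^2 + 1.1178*w + 1.5906)/(4.2849*w^4 + 1.8216*w^3 + 18.658*w^2 + 3.9248*w + 19.8916)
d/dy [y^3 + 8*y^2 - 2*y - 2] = 3*y^2 + 16*y - 2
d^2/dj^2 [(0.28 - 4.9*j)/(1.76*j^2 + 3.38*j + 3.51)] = (-(3.52*j + 3.38)*(4.9*j - 0.28)*(7.04*j + 6.76) + (51.744*j + 32.1384)*(1.76*j^2 + 3.38*j + 3.51))/(1.76*j^2 + 3.38*j + 3.51)^3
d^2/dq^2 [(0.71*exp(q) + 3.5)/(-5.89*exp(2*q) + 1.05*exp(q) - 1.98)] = (-24.631391*exp(4*q) - 490.080395*exp(3*q) + 114.618222*exp(2*q) + 157.93596*exp(q) - 10.059984)*exp(q)/(204.336469*exp(6*q) - 109.280115*exp(5*q) + 225.552249*exp(4*q) - 74.629485*exp(3*q) + 75.822318*exp(2*q) - 12.34926*exp(q) + 7.762392)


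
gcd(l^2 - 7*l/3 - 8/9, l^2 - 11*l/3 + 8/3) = l - 8/3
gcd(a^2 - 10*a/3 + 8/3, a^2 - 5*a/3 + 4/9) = a - 4/3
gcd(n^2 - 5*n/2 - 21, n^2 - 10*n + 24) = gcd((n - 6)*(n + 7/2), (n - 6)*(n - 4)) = n - 6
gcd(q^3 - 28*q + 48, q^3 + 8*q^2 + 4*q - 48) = q^2 + 4*q - 12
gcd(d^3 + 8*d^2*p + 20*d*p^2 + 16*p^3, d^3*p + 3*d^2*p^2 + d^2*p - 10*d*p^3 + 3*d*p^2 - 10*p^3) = 1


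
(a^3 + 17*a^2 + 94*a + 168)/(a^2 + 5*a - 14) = (a^2 + 10*a + 24)/(a - 2)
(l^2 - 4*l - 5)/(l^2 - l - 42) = (-l^2 + 4*l + 5)/(-l^2 + l + 42)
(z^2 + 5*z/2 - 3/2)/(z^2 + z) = (2*z^2 + 5*z - 3)/(2*z*(z + 1))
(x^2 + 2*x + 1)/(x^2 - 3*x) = (x^2 + 2*x + 1)/(x*(x - 3))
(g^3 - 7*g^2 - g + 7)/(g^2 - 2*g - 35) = (g^2 - 1)/(g + 5)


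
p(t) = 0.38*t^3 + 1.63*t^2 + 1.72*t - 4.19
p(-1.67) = -4.29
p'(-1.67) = -0.54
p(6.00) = 146.89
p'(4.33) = 37.21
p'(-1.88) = -0.38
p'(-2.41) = 0.48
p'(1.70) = 10.56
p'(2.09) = 13.51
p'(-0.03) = 1.62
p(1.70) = 5.31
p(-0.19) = -4.46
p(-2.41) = -4.19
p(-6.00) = -37.91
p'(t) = 1.14*t^2 + 3.26*t + 1.72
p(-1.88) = -4.19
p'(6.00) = 62.32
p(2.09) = 9.99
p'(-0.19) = 1.14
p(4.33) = 64.67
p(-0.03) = -4.24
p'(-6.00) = 23.20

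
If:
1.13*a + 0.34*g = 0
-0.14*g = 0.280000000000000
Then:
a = 0.60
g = -2.00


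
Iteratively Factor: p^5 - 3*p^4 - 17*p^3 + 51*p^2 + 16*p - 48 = (p + 4)*(p^4 - 7*p^3 + 11*p^2 + 7*p - 12) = (p - 4)*(p + 4)*(p^3 - 3*p^2 - p + 3) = (p - 4)*(p - 1)*(p + 4)*(p^2 - 2*p - 3) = (p - 4)*(p - 3)*(p - 1)*(p + 4)*(p + 1)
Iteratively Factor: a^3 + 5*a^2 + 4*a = (a)*(a^2 + 5*a + 4) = a*(a + 4)*(a + 1)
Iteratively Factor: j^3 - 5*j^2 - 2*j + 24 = (j - 4)*(j^2 - j - 6) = (j - 4)*(j - 3)*(j + 2)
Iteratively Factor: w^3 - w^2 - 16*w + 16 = (w - 1)*(w^2 - 16) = (w - 1)*(w + 4)*(w - 4)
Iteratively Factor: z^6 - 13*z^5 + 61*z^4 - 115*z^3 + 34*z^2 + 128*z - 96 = (z - 4)*(z^5 - 9*z^4 + 25*z^3 - 15*z^2 - 26*z + 24) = (z - 4)*(z + 1)*(z^4 - 10*z^3 + 35*z^2 - 50*z + 24) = (z - 4)*(z - 2)*(z + 1)*(z^3 - 8*z^2 + 19*z - 12) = (z - 4)*(z - 3)*(z - 2)*(z + 1)*(z^2 - 5*z + 4) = (z - 4)^2*(z - 3)*(z - 2)*(z + 1)*(z - 1)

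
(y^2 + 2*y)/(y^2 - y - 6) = y/(y - 3)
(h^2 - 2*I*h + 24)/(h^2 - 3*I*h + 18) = (h + 4*I)/(h + 3*I)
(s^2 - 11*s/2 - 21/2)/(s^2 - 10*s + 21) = (s + 3/2)/(s - 3)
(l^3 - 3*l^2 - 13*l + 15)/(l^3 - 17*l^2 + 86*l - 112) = (l^3 - 3*l^2 - 13*l + 15)/(l^3 - 17*l^2 + 86*l - 112)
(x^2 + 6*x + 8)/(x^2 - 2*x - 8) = (x + 4)/(x - 4)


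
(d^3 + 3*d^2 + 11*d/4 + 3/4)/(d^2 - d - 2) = (d^2 + 2*d + 3/4)/(d - 2)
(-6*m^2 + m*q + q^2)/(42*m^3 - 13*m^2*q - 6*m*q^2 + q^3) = 1/(-7*m + q)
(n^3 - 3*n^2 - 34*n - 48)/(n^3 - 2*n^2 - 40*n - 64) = (n + 3)/(n + 4)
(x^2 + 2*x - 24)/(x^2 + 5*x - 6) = (x - 4)/(x - 1)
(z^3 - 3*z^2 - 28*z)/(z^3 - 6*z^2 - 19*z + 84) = z/(z - 3)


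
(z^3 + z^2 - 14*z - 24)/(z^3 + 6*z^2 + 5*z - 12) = (z^2 - 2*z - 8)/(z^2 + 3*z - 4)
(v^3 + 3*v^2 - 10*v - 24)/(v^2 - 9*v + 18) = (v^2 + 6*v + 8)/(v - 6)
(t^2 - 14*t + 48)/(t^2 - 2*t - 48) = (t - 6)/(t + 6)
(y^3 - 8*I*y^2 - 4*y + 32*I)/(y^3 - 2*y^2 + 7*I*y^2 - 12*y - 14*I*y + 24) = (y^2 + y*(2 - 8*I) - 16*I)/(y^2 + 7*I*y - 12)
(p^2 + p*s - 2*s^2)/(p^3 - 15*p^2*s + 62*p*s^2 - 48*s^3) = (p + 2*s)/(p^2 - 14*p*s + 48*s^2)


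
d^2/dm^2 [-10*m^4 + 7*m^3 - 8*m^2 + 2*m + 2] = -120*m^2 + 42*m - 16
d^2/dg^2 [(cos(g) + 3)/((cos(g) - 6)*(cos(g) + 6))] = (-12*(1 - cos(g)^2)^2 - cos(g)^5 - 214*cos(g)^3 - 438*cos(g)^2 - 1080*cos(g) + 228)/((cos(g) - 6)^3*(cos(g) + 6)^3)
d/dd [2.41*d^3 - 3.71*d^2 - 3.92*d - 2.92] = 7.23*d^2 - 7.42*d - 3.92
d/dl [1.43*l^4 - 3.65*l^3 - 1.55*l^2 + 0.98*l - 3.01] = 5.72*l^3 - 10.95*l^2 - 3.1*l + 0.98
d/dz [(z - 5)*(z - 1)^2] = (z - 1)*(3*z - 11)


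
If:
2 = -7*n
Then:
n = -2/7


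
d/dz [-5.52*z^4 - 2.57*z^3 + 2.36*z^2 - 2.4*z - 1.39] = -22.08*z^3 - 7.71*z^2 + 4.72*z - 2.4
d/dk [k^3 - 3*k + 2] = 3*k^2 - 3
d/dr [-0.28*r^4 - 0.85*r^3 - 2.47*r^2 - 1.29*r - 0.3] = -1.12*r^3 - 2.55*r^2 - 4.94*r - 1.29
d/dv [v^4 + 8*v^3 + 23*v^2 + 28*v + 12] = 4*v^3 + 24*v^2 + 46*v + 28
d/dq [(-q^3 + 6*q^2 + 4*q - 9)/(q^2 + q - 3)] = (-q^4 - 2*q^3 + 11*q^2 - 18*q - 3)/(q^4 + 2*q^3 - 5*q^2 - 6*q + 9)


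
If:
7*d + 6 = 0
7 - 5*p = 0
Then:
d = -6/7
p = 7/5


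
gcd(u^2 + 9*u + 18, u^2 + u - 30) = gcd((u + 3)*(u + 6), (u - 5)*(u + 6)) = u + 6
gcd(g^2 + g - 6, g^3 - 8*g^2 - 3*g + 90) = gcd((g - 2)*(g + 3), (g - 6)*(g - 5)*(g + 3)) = g + 3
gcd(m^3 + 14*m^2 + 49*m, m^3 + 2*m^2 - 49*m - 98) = m + 7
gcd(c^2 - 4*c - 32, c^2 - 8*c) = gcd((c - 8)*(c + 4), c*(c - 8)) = c - 8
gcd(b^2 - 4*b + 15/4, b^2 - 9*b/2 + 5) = b - 5/2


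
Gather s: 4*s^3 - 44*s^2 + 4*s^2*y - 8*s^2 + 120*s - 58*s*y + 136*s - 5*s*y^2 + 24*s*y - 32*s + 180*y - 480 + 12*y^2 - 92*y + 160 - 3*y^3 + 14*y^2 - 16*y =4*s^3 + s^2*(4*y - 52) + s*(-5*y^2 - 34*y + 224) - 3*y^3 + 26*y^2 + 72*y - 320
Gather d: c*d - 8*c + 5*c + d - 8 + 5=-3*c + d*(c + 1) - 3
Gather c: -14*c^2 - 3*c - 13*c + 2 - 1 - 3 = -14*c^2 - 16*c - 2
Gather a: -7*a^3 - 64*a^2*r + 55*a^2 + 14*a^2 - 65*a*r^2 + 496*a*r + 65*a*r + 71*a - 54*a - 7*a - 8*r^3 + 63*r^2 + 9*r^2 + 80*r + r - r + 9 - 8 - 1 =-7*a^3 + a^2*(69 - 64*r) + a*(-65*r^2 + 561*r + 10) - 8*r^3 + 72*r^2 + 80*r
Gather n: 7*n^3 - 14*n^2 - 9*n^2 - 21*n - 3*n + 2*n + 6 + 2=7*n^3 - 23*n^2 - 22*n + 8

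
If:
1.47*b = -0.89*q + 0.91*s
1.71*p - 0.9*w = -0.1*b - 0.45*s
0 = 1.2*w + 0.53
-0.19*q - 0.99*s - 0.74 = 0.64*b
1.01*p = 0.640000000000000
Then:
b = 50.12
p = 0.63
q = -97.53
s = -14.43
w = -0.44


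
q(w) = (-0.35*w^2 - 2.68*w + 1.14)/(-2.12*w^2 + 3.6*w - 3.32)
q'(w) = (-0.7*w - 2.68)/(-2.12*w^2 + 3.6*w - 3.32) + (4.24*w - 3.6)*(-0.35*w^2 - 2.68*w + 1.14)/(-2.12*w^2 + 3.6*w - 3.32)^2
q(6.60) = 0.44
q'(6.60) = -0.05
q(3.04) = 0.86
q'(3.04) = -0.26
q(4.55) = 0.59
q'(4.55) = -0.11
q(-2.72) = -0.20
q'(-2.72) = -0.08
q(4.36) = 0.62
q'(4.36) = -0.12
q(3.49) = 0.75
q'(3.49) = -0.20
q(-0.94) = -0.39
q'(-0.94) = -0.11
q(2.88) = 0.90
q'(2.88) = -0.29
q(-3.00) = -0.18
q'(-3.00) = -0.07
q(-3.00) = -0.18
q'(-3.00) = -0.07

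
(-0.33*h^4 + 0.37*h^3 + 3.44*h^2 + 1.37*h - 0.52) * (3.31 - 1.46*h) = 0.4818*h^5 - 1.6325*h^4 - 3.7977*h^3 + 9.3862*h^2 + 5.2939*h - 1.7212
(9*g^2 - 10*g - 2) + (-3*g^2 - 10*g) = 6*g^2 - 20*g - 2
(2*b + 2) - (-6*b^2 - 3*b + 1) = 6*b^2 + 5*b + 1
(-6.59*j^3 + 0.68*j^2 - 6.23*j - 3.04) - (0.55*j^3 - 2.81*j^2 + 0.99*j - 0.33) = -7.14*j^3 + 3.49*j^2 - 7.22*j - 2.71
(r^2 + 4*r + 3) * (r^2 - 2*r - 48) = r^4 + 2*r^3 - 53*r^2 - 198*r - 144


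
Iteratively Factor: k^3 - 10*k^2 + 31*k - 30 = (k - 3)*(k^2 - 7*k + 10) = (k - 5)*(k - 3)*(k - 2)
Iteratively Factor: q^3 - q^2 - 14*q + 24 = (q - 3)*(q^2 + 2*q - 8) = (q - 3)*(q - 2)*(q + 4)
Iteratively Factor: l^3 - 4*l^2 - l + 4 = (l - 4)*(l^2 - 1) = (l - 4)*(l + 1)*(l - 1)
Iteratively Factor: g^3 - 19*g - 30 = (g + 2)*(g^2 - 2*g - 15) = (g + 2)*(g + 3)*(g - 5)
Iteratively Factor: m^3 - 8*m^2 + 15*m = (m - 5)*(m^2 - 3*m) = m*(m - 5)*(m - 3)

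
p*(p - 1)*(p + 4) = p^3 + 3*p^2 - 4*p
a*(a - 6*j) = a^2 - 6*a*j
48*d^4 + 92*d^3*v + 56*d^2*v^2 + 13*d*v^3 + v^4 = (d + v)*(2*d + v)*(4*d + v)*(6*d + v)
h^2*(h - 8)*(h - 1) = h^4 - 9*h^3 + 8*h^2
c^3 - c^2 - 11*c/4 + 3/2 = (c - 2)*(c - 1/2)*(c + 3/2)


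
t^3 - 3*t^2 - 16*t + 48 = (t - 4)*(t - 3)*(t + 4)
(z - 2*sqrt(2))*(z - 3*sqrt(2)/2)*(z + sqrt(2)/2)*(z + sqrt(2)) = z^4 - 2*sqrt(2)*z^3 - 7*z^2/2 + 11*sqrt(2)*z/2 + 6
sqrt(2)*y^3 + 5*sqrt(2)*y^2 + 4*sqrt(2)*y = y*(y + 4)*(sqrt(2)*y + sqrt(2))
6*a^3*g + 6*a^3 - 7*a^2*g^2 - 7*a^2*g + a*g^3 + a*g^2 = (-6*a + g)*(-a + g)*(a*g + a)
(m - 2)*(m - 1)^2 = m^3 - 4*m^2 + 5*m - 2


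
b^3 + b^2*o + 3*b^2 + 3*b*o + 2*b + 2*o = (b + 1)*(b + 2)*(b + o)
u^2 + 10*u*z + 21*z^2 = (u + 3*z)*(u + 7*z)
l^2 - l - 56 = (l - 8)*(l + 7)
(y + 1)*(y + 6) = y^2 + 7*y + 6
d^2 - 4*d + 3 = (d - 3)*(d - 1)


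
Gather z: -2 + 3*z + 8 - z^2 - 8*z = -z^2 - 5*z + 6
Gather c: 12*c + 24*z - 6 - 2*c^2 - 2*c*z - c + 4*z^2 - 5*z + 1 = -2*c^2 + c*(11 - 2*z) + 4*z^2 + 19*z - 5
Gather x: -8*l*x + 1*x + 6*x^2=6*x^2 + x*(1 - 8*l)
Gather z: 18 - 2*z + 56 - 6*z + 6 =80 - 8*z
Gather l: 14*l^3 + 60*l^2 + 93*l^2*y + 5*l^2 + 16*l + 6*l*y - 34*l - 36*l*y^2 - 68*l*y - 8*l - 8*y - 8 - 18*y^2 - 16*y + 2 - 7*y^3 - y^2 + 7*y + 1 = 14*l^3 + l^2*(93*y + 65) + l*(-36*y^2 - 62*y - 26) - 7*y^3 - 19*y^2 - 17*y - 5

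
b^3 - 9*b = b*(b - 3)*(b + 3)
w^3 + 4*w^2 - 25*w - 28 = (w - 4)*(w + 1)*(w + 7)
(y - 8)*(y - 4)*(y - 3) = y^3 - 15*y^2 + 68*y - 96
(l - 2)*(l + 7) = l^2 + 5*l - 14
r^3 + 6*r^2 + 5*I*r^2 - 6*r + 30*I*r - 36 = (r + 6)*(r + 2*I)*(r + 3*I)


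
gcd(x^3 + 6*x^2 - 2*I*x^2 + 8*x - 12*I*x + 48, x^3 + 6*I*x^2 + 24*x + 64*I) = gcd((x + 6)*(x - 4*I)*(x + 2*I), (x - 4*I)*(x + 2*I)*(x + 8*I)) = x^2 - 2*I*x + 8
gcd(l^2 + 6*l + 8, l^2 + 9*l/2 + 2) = l + 4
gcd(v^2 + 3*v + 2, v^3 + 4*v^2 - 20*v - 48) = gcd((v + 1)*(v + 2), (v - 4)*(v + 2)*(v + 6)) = v + 2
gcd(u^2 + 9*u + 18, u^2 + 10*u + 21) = u + 3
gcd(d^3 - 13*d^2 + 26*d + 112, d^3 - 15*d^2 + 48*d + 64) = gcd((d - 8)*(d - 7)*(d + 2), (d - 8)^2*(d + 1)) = d - 8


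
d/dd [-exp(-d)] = exp(-d)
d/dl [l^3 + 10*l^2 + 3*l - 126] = 3*l^2 + 20*l + 3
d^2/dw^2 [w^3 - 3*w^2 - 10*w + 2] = 6*w - 6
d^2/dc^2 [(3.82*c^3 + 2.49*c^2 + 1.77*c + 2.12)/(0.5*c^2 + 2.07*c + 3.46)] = (15.250136*c^3 + 141.491424*c^2 + 269.181672*c + 45.097156)/(0.125*c^6 + 1.5525*c^5 + 9.02235*c^4 + 30.356343*c^3 + 62.434662*c^2 + 74.343636*c + 41.421736)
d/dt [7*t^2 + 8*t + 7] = 14*t + 8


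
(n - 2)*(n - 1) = n^2 - 3*n + 2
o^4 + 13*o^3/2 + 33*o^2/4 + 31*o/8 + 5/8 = (o + 1/2)^3*(o + 5)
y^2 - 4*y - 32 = (y - 8)*(y + 4)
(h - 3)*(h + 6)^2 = h^3 + 9*h^2 - 108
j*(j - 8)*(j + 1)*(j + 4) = j^4 - 3*j^3 - 36*j^2 - 32*j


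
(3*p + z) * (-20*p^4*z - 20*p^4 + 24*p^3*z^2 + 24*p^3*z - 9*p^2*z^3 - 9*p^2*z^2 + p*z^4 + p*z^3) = -60*p^5*z - 60*p^5 + 52*p^4*z^2 + 52*p^4*z - 3*p^3*z^3 - 3*p^3*z^2 - 6*p^2*z^4 - 6*p^2*z^3 + p*z^5 + p*z^4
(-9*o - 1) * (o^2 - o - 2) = -9*o^3 + 8*o^2 + 19*o + 2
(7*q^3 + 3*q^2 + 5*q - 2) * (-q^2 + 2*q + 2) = -7*q^5 + 11*q^4 + 15*q^3 + 18*q^2 + 6*q - 4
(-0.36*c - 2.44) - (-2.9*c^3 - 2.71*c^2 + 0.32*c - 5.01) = 2.9*c^3 + 2.71*c^2 - 0.68*c + 2.57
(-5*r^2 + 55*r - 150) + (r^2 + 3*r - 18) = -4*r^2 + 58*r - 168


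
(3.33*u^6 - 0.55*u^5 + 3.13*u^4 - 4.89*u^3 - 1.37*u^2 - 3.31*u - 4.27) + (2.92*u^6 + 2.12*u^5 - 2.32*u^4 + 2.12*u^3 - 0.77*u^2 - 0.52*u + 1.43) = 6.25*u^6 + 1.57*u^5 + 0.81*u^4 - 2.77*u^3 - 2.14*u^2 - 3.83*u - 2.84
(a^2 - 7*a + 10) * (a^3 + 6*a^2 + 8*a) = a^5 - a^4 - 24*a^3 + 4*a^2 + 80*a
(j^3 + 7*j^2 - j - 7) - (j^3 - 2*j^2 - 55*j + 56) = 9*j^2 + 54*j - 63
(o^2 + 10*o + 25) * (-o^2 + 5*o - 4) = -o^4 - 5*o^3 + 21*o^2 + 85*o - 100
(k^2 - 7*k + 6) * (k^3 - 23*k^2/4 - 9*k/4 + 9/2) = k^5 - 51*k^4/4 + 44*k^3 - 57*k^2/4 - 45*k + 27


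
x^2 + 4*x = x*(x + 4)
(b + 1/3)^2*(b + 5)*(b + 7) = b^4 + 38*b^3/3 + 388*b^2/9 + 74*b/3 + 35/9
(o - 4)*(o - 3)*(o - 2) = o^3 - 9*o^2 + 26*o - 24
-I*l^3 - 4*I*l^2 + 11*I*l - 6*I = (l - 1)*(l + 6)*(-I*l + I)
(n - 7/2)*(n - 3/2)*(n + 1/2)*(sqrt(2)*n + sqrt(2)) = sqrt(2)*n^4 - 7*sqrt(2)*n^3/2 - 7*sqrt(2)*n^2/4 + 43*sqrt(2)*n/8 + 21*sqrt(2)/8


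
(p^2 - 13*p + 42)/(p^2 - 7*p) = (p - 6)/p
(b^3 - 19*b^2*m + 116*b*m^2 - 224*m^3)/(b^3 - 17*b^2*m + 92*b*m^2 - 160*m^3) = (b - 7*m)/(b - 5*m)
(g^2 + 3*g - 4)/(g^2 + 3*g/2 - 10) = 2*(g - 1)/(2*g - 5)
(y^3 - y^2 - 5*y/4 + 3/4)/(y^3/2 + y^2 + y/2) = (4*y^2 - 8*y + 3)/(2*y*(y + 1))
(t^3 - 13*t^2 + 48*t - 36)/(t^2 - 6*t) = t - 7 + 6/t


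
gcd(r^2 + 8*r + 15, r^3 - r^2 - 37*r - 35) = r + 5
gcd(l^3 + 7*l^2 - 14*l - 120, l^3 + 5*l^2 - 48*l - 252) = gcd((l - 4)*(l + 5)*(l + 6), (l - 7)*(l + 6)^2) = l + 6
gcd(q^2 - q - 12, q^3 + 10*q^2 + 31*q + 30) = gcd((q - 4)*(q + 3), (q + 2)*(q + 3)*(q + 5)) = q + 3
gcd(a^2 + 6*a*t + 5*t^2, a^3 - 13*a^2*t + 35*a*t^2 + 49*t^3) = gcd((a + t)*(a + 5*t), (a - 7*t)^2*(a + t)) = a + t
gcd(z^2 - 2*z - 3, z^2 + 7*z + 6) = z + 1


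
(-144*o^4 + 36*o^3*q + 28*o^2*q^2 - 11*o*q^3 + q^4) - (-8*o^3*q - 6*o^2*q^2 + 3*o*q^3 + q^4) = -144*o^4 + 44*o^3*q + 34*o^2*q^2 - 14*o*q^3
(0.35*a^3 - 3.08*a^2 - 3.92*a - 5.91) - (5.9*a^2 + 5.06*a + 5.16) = 0.35*a^3 - 8.98*a^2 - 8.98*a - 11.07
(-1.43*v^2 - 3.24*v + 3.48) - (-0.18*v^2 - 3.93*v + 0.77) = -1.25*v^2 + 0.69*v + 2.71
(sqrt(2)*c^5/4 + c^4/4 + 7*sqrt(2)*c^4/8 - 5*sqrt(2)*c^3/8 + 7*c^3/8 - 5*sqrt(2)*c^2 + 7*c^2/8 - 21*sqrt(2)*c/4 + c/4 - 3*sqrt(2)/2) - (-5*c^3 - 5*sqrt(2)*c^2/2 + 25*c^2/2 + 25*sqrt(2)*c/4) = sqrt(2)*c^5/4 + c^4/4 + 7*sqrt(2)*c^4/8 - 5*sqrt(2)*c^3/8 + 47*c^3/8 - 93*c^2/8 - 5*sqrt(2)*c^2/2 - 23*sqrt(2)*c/2 + c/4 - 3*sqrt(2)/2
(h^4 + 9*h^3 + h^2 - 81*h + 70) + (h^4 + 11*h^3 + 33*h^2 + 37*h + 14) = 2*h^4 + 20*h^3 + 34*h^2 - 44*h + 84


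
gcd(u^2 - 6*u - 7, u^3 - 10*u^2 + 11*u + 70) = u - 7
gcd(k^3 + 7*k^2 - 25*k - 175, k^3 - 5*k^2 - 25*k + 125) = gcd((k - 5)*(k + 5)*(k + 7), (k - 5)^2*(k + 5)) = k^2 - 25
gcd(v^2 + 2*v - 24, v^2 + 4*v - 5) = 1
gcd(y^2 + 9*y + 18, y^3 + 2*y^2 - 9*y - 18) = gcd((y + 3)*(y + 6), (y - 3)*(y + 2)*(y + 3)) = y + 3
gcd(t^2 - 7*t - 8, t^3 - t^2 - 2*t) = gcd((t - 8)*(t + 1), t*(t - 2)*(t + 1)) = t + 1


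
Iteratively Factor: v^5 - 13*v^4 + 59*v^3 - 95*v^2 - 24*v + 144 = (v - 4)*(v^4 - 9*v^3 + 23*v^2 - 3*v - 36) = (v - 4)^2*(v^3 - 5*v^2 + 3*v + 9) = (v - 4)^2*(v - 3)*(v^2 - 2*v - 3) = (v - 4)^2*(v - 3)^2*(v + 1)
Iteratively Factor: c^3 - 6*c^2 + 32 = (c - 4)*(c^2 - 2*c - 8) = (c - 4)^2*(c + 2)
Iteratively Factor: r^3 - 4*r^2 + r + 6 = (r + 1)*(r^2 - 5*r + 6) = (r - 3)*(r + 1)*(r - 2)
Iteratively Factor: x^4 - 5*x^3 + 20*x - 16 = (x + 2)*(x^3 - 7*x^2 + 14*x - 8) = (x - 4)*(x + 2)*(x^2 - 3*x + 2) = (x - 4)*(x - 2)*(x + 2)*(x - 1)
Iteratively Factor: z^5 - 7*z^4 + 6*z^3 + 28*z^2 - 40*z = (z - 2)*(z^4 - 5*z^3 - 4*z^2 + 20*z) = (z - 2)*(z + 2)*(z^3 - 7*z^2 + 10*z) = (z - 2)^2*(z + 2)*(z^2 - 5*z) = (z - 5)*(z - 2)^2*(z + 2)*(z)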